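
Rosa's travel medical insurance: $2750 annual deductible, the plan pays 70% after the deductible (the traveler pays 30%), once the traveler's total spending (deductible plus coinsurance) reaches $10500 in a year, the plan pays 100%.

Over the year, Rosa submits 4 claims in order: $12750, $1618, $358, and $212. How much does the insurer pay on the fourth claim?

#1 ($12750): deductible takes $2750, $10000 remains; coinsurance $10000 × 30% = $3000. Traveler owes $5750 (running OOP $5750). Plan pays $12750 − $5750 = $7000.
#2 ($1618): deductible met; 30% of $1618 = $485.40. Traveler pays $485.40; OOP now $6235.40. Plan pays $1618 − $485.40 = $1132.60.
#3 ($358): 30% coinsurance on $358 = $107.40. Traveler owes $107.40 (running OOP $6342.80). Insurer: $358 − $107.40 = $250.60.
#4 ($212): deductible met; 30% of $212 = $63.60. Traveler owes $63.60 (running OOP $6406.40). Insurer: $212 − $63.60 = $148.40.

$148.40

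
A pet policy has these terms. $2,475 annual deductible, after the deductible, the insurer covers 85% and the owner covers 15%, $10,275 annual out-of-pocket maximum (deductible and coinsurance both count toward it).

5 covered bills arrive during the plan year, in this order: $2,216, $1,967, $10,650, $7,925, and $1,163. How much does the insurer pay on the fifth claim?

Claim 1 ($2,216): entire amount goes to the deductible. Owner owes $2,216 (running OOP $2,216). Insurer: $2,216 − $2,216 = $0.
Claim 2 ($1,967): deductible takes $259, $1,708 remains; owner's 15% is $256.20. Owner owes $515.20 (running OOP $2,731.20). Insurer: $1,967 − $515.20 = $1,451.80.
Claim 3 ($10,650): 15% coinsurance on $10,650 = $1,597.50. Cost to owner: $1,597.50. OOP to date $4,328.70. Plan pays $10,650 − $1,597.50 = $9,052.50.
Claim 4 ($7,925): deductible met; 15% of $7,925 = $1,188.75. Owner owes $1,188.75 (running OOP $5,517.45). Insurer: $7,925 − $1,188.75 = $6,736.25.
Claim 5 ($1,163): 15% coinsurance on $1,163 = $174.45. Owner pays $174.45; OOP now $5,691.90. Plan pays $1,163 − $174.45 = $988.55.

$988.55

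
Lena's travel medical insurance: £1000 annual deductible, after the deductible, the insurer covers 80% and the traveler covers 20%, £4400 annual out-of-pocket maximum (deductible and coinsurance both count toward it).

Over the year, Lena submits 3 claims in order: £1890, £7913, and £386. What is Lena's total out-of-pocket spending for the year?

£2837.80

Bill 1, £1890: deductible takes £1000, £890 remains; 20% of £890 = £178. Traveler pays £1178; OOP now £1178.
Bill 2, £7913: 20% coinsurance on £7913 = £1582.60. Cost to traveler: £1582.60. OOP to date £2760.60.
Bill 3, £386: deductible met; 20% of £386 = £77.20. Traveler owes £77.20 (running OOP £2837.80).
Summing the traveler's payments: £1178 + £1582.60 + £77.20 = £2837.80.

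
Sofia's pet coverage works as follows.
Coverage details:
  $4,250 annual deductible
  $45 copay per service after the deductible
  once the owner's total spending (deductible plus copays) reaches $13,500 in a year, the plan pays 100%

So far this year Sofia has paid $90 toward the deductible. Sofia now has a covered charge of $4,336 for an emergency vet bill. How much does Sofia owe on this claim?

$90 of the $4,250 deductible is already met, leaving $4,160.
That leaves $4,336 − $4,160 = $176 for the copay.
Copay on this service: $45.
Owner responsibility before any cap: $4,160 + $45 = $4,205.
Year-to-date out-of-pocket becomes $90 + $4,205 = $4,295, still under the $13,500 maximum, so no cap applies.

$4,205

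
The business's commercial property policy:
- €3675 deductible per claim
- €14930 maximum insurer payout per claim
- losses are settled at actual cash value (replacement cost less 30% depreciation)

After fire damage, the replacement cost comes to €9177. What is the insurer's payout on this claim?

At 30% depreciation, ACV = €9177 − €2753.10 = €6423.90.
Subtract the deductible: €6423.90 − €3675 = €2748.90.
€2748.90 is within the €14930 limit, so the insurer pays €2748.90.

€2748.90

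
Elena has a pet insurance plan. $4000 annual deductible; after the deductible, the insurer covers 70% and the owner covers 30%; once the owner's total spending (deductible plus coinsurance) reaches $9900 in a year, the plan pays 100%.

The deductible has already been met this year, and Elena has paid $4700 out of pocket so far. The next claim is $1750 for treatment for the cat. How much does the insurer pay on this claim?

$1225

With the deductible met, the entire $1750 is subject to coinsurance.
Coinsurance: $1750 × 30% = $525.
Year-to-date out-of-pocket becomes $4700 + $525 = $5225, still under the $9900 maximum, so no cap applies.
The insurer covers the remainder: $1750 − $525 = $1225.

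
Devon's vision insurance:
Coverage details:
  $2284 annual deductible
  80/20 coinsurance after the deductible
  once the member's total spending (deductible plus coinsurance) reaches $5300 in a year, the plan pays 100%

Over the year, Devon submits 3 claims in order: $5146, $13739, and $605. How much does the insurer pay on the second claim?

$11295.40

Bill 1, $5146: deductible takes $2284, $2862 remains; coinsurance $2862 × 20% = $572.40. Member owes $2856.40 (running OOP $2856.40). Insurer: $5146 − $2856.40 = $2289.60.
Bill 2, $13739: 20% coinsurance on $13739 = $2747.80. That would push OOP to $5604.20, over the $5300 cap, so member pays $5300 − $2856.40 = $2443.60. Plan pays $13739 − $2443.60 = $11295.40.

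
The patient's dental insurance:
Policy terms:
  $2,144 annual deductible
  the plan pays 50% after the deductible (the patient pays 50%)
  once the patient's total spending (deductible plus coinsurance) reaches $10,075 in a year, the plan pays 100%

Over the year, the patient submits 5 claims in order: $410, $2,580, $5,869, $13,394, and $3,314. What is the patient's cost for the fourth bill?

$4,573.50

Claim 1 ($410): entire amount goes to the deductible. Patient owes $410 (running OOP $410).
Claim 2 ($2,580): $1,734 to deductible, leaving $846; patient's 50% is $423. Cost to patient: $2,157. OOP to date $2,567.
Claim 3 ($5,869): 50% coinsurance on $5,869 = $2,934.50. Cost to patient: $2,934.50. OOP to date $5,501.50.
Claim 4 ($13,394): deductible already satisfied, so patient's share is 50% × $13,394 = $6,697. OOP would hit $12,198.50 > $10,075, so the cap limits the patient to $10,075 − $5,501.50 = $4,573.50.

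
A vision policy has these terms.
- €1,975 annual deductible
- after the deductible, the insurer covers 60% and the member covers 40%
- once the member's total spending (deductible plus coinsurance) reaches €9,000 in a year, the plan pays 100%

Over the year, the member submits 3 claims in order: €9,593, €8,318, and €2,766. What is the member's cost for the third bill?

€650.60

Bill 1, €9,593: deductible takes €1,975, €7,618 remains; 40% of €7,618 = €3,047.20. Cost to member: €5,022.20. OOP to date €5,022.20.
Bill 2, €8,318: 40% coinsurance on €8,318 = €3,327.20. Cost to member: €3,327.20. OOP to date €8,349.40.
Bill 3, €2,766: 40% coinsurance on €2,766 = €1,106.40. OOP would hit €9,455.80 > €9,000, so the cap limits the member to €9,000 − €8,349.40 = €650.60.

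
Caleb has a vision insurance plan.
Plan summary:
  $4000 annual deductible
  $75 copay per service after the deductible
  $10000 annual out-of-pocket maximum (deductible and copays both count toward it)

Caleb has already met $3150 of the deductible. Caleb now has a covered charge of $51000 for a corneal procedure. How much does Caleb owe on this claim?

$925

$3150 of the $4000 deductible is already met, leaving $850.
After the $850 deductible portion, $51000 − $850 = $50150 is subject to the copay.
Copay on this service: $75.
So the member owes $850 + $75 = $925 before any cap.
Cumulative spending $3150 + $925 = $4075 stays under the $10000 maximum.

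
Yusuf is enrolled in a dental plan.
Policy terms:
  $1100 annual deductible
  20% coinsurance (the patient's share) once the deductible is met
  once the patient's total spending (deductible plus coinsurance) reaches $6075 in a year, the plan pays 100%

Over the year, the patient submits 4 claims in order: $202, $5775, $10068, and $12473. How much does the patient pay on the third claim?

Claim 1 — $202: entire amount goes to the deductible. Patient owes $202 (running OOP $202).
Claim 2 — $5775: $898 finishes the deductible; $4877 goes to coinsurance; patient's 20% is $975.40. Patient owes $1873.40 (running OOP $2075.40).
Claim 3 — $10068: deductible already satisfied, so patient's share is 20% × $10068 = $2013.60. Patient pays $2013.60; OOP now $4089.

$2013.60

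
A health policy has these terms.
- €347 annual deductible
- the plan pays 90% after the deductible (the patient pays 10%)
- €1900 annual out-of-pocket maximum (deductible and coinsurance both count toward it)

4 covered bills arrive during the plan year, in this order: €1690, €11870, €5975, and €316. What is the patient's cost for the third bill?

€231.70

Bill 1, €1690: €347 to deductible, leaving €1343; 10% of €1343 = €134.30. Cost to patient: €481.30. OOP to date €481.30.
Bill 2, €11870: deductible already satisfied, so patient's share is 10% × €11870 = €1187. Patient pays €1187; OOP now €1668.30.
Bill 3, €5975: deductible met; 10% of €5975 = €597.50. OOP would hit €2265.80 > €1900, so the cap limits the patient to €1900 − €1668.30 = €231.70.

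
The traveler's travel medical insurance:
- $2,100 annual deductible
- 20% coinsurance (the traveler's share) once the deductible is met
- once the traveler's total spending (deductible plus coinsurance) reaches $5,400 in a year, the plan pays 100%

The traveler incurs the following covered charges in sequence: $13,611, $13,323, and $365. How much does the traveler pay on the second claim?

$997.80

#1 ($13,611): $2,100 to deductible, leaving $11,511; 20% of $11,511 = $2,302.20. Cost to traveler: $4,402.20. OOP to date $4,402.20.
#2 ($13,323): 20% coinsurance on $13,323 = $2,664.60. That would push OOP to $7,066.80, over the $5,400 cap, so traveler pays $5,400 − $4,402.20 = $997.80.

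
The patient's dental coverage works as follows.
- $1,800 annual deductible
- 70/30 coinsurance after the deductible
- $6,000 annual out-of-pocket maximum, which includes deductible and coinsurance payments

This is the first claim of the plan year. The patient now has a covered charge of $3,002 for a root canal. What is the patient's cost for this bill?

$2,160.60

The full $1,800 deductible is still open; $1,800 of this bill applies to it.
That leaves $3,002 − $1,800 = $1,202 for coinsurance.
30% of $1,202 = $360.60 falls to the patient.
Patient responsibility before any cap: $1,800 + $360.60 = $2,160.60.
Year-to-date out-of-pocket becomes $0 + $2,160.60 = $2,160.60, still under the $6,000 maximum, so no cap applies.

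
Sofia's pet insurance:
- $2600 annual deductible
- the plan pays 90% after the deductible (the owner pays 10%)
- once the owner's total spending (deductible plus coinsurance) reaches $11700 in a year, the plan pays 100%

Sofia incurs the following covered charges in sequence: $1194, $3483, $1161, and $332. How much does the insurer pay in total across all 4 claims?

Claim 1 ($1194): entire amount goes to the deductible. Owner owes $1194 (running OOP $1194). Plan pays $1194 − $1194 = $0.
Claim 2 ($3483): $1406 to deductible, leaving $2077; coinsurance $2077 × 10% = $207.70. Cost to owner: $1613.70. OOP to date $2807.70. Plan pays $3483 − $1613.70 = $1869.30.
Claim 3 ($1161): deductible met; 10% of $1161 = $116.10. Owner pays $116.10; OOP now $2923.80. Plan pays $1161 − $116.10 = $1044.90.
Claim 4 ($332): 10% coinsurance on $332 = $33.20. Cost to owner: $33.20. OOP to date $2957. Insurer: $332 − $33.20 = $298.80.
Insurer total = bills − owner's total = $6170 − $2957 = $3213.

$3213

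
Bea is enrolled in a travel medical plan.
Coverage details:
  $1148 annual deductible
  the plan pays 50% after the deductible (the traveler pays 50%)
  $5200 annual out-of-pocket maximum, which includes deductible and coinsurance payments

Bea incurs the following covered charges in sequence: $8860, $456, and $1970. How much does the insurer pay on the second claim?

$260

Claim 1 ($8860): deductible takes $1148, $7712 remains; traveler's 50% is $3856. Traveler owes $5004 (running OOP $5004). Insurer: $8860 − $5004 = $3856.
Claim 2 ($456): deductible already satisfied, so traveler's share is 50% × $456 = $228. Adding that to $5004 gives $5232, past the $5200 cap; traveler pays only $5200 − $5004 = $196. Insurer: $456 − $196 = $260.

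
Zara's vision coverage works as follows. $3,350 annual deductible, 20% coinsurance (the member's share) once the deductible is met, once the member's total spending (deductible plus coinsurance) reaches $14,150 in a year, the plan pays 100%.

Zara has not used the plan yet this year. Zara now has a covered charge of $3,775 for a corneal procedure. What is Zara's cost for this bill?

$3,435

The full $3,350 deductible is still open; $3,350 of this bill applies to it.
After the $3,350 deductible portion, $3,775 − $3,350 = $425 is subject to coinsurance.
20% of $425 = $85 falls to the member.
That puts the member's cost at $3,350 + $85 = $3,435 before any cap.
Cumulative spending $0 + $3,435 = $3,435 stays under the $14,150 maximum.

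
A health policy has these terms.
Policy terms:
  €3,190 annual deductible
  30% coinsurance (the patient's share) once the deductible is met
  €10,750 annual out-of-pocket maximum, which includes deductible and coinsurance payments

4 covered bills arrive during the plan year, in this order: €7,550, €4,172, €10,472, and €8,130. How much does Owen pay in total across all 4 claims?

Bill 1, €7,550: deductible takes €3,190, €4,360 remains; 30% of €4,360 = €1,308. Patient pays €4,498; OOP now €4,498.
Bill 2, €4,172: deductible already satisfied, so patient's share is 30% × €4,172 = €1,251.60. Patient pays €1,251.60; OOP now €5,749.60.
Bill 3, €10,472: 30% coinsurance on €10,472 = €3,141.60. Patient pays €3,141.60; OOP now €8,891.20.
Bill 4, €8,130: 30% coinsurance on €8,130 = €2,439. Adding that to €8,891.20 gives €11,330.20, past the €10,750 cap; patient pays only €10,750 − €8,891.20 = €1,858.80.
Summing the patient's payments: €4,498 + €1,251.60 + €3,141.60 + €1,858.80 = €10,750.

€10,750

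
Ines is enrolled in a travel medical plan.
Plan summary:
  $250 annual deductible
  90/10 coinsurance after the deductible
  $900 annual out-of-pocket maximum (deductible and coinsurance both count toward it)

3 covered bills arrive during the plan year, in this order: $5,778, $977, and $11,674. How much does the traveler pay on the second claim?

Bill 1, $5,778: $250 finishes the deductible; $5,528 goes to coinsurance; 10% of $5,528 = $552.80. Cost to traveler: $802.80. OOP to date $802.80.
Bill 2, $977: deductible already satisfied, so traveler's share is 10% × $977 = $97.70. OOP would hit $900.50 > $900, so the cap limits the traveler to $900 − $802.80 = $97.20.

$97.20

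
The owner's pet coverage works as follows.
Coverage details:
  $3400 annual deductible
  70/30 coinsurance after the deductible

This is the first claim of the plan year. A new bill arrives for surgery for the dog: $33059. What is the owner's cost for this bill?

The full $3400 deductible is still open; $3400 of this bill applies to it.
That leaves $33059 − $3400 = $29659 for coinsurance.
Owner's 30% share of $29659 is $8897.70.
So the owner owes $3400 + $8897.70 = $12297.70.

$12297.70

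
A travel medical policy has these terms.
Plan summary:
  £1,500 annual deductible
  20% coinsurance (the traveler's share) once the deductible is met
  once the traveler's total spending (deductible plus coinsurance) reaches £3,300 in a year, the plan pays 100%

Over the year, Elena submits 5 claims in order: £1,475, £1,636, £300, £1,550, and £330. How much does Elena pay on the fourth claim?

£310

Claim 1 (£1,475): fully absorbed by the deductible. Traveler pays £1,475; OOP now £1,475.
Claim 2 (£1,636): deductible takes £25, £1,611 remains; 20% of £1,611 = £322.20. Traveler owes £347.20 (running OOP £1,822.20).
Claim 3 (£300): deductible already satisfied, so traveler's share is 20% × £300 = £60. Cost to traveler: £60. OOP to date £1,882.20.
Claim 4 (£1,550): deductible already satisfied, so traveler's share is 20% × £1,550 = £310. Traveler owes £310 (running OOP £2,192.20).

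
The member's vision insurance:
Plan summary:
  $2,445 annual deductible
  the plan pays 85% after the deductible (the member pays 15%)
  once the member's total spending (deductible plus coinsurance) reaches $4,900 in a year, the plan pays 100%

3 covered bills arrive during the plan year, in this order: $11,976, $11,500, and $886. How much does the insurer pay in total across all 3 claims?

$19,462

Claim 1 ($11,976): deductible takes $2,445, $9,531 remains; member's 15% is $1,429.65. Cost to member: $3,874.65. OOP to date $3,874.65. Plan pays $11,976 − $3,874.65 = $8,101.35.
Claim 2 ($11,500): 15% coinsurance on $11,500 = $1,725. Adding that to $3,874.65 gives $5,599.65, past the $4,900 cap; member pays only $4,900 − $3,874.65 = $1,025.35. Insurer: $11,500 − $1,025.35 = $10,474.65.
Claim 3 ($886): deductible met; 15% of $886 = $132.90. Adding that to $4,900 gives $5,032.90, past the $4,900 cap; member pays only $4,900 − $4,900 = $0. Insurer: $886 − $0 = $886.
Insurer total: $8,101.35 + $10,474.65 + $886 = $19,462.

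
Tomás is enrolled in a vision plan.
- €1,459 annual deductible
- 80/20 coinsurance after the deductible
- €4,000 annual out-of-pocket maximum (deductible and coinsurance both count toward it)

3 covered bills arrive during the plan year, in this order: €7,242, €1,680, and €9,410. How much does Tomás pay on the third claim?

€1,048.40

Claim 1 (€7,242): €1,459 finishes the deductible; €5,783 goes to coinsurance; member's 20% is €1,156.60. Member pays €2,615.60; OOP now €2,615.60.
Claim 2 (€1,680): 20% coinsurance on €1,680 = €336. Member owes €336 (running OOP €2,951.60).
Claim 3 (€9,410): deductible already satisfied, so member's share is 20% × €9,410 = €1,882. Adding that to €2,951.60 gives €4,833.60, past the €4,000 cap; member pays only €4,000 − €2,951.60 = €1,048.40.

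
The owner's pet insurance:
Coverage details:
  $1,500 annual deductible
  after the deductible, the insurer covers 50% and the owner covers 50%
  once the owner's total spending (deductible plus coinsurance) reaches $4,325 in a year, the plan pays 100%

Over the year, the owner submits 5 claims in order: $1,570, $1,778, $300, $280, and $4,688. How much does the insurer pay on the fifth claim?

$3,077

Bill 1, $1,570: deductible takes $1,500, $70 remains; owner's 50% is $35. Cost to owner: $1,535. OOP to date $1,535. Plan pays $1,570 − $1,535 = $35.
Bill 2, $1,778: deductible met; 50% of $1,778 = $889. Cost to owner: $889. OOP to date $2,424. Insurer: $1,778 − $889 = $889.
Bill 3, $300: deductible met; 50% of $300 = $150. Owner owes $150 (running OOP $2,574). Insurer: $300 − $150 = $150.
Bill 4, $280: 50% coinsurance on $280 = $140. Owner owes $140 (running OOP $2,714). Plan pays $280 − $140 = $140.
Bill 5, $4,688: deductible already satisfied, so owner's share is 50% × $4,688 = $2,344. That would push OOP to $5,058, over the $4,325 cap, so owner pays $4,325 − $2,714 = $1,611. Insurer: $4,688 − $1,611 = $3,077.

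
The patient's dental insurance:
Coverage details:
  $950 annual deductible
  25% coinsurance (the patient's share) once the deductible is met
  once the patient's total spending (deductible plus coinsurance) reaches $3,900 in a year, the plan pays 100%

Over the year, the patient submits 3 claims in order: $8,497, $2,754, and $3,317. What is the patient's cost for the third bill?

Bill 1, $8,497: $950 finishes the deductible; $7,547 goes to coinsurance; patient's 25% is $1,886.75. Patient owes $2,836.75 (running OOP $2,836.75).
Bill 2, $2,754: deductible already satisfied, so patient's share is 25% × $2,754 = $688.50. Patient pays $688.50; OOP now $3,525.25.
Bill 3, $3,317: deductible already satisfied, so patient's share is 25% × $3,317 = $829.25. Adding that to $3,525.25 gives $4,354.50, past the $3,900 cap; patient pays only $3,900 − $3,525.25 = $374.75.

$374.75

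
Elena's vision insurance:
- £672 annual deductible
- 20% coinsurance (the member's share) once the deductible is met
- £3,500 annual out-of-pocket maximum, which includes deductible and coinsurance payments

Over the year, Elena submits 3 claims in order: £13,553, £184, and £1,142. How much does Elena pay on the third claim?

Claim 1 — £13,553: £672 to deductible, leaving £12,881; coinsurance £12,881 × 20% = £2,576.20. Member owes £3,248.20 (running OOP £3,248.20).
Claim 2 — £184: 20% coinsurance on £184 = £36.80. Cost to member: £36.80. OOP to date £3,285.
Claim 3 — £1,142: deductible met; 20% of £1,142 = £228.40. That would push OOP to £3,513.40, over the £3,500 cap, so member pays £3,500 − £3,285 = £215.

£215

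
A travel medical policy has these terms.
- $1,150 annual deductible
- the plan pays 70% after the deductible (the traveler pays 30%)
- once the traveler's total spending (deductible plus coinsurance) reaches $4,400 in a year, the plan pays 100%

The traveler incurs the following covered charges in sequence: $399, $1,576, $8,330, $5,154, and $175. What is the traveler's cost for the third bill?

$2,499

Claim 1 ($399): all of it applies to the deductible. Cost to traveler: $399. OOP to date $399.
Claim 2 ($1,576): $751 to deductible, leaving $825; coinsurance $825 × 30% = $247.50. Traveler pays $998.50; OOP now $1,397.50.
Claim 3 ($8,330): deductible already satisfied, so traveler's share is 30% × $8,330 = $2,499. Cost to traveler: $2,499. OOP to date $3,896.50.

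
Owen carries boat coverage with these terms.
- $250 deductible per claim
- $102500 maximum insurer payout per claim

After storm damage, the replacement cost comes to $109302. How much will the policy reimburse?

$102500

After the deductible, $109302 − $250 = $109052 remains.
The $102500 per-incident cap binds; insurer pays $102500.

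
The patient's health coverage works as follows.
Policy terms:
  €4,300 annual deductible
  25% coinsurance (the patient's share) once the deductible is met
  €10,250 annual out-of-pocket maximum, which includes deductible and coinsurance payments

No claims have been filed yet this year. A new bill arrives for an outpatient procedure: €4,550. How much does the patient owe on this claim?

€4,362.50

Deductible not yet touched, so the first €4,300 of the bill goes to the deductible.
The remaining €250 (= €4,550 − €4,300) moves to coinsurance.
Coinsurance: €250 × 25% = €62.50.
That puts the patient's cost at €4,300 + €62.50 = €4,362.50 before any cap.
Year-to-date out-of-pocket becomes €0 + €4,362.50 = €4,362.50, still under the €10,250 maximum, so no cap applies.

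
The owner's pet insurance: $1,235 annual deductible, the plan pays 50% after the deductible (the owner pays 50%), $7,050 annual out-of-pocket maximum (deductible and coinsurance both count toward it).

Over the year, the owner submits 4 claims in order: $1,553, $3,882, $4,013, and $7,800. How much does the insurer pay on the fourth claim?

Bill 1, $1,553: $1,235 to deductible, leaving $318; owner's 50% is $159. Owner pays $1,394; OOP now $1,394. Plan pays $1,553 − $1,394 = $159.
Bill 2, $3,882: deductible met; 50% of $3,882 = $1,941. Owner pays $1,941; OOP now $3,335. Insurer: $3,882 − $1,941 = $1,941.
Bill 3, $4,013: deductible met; 50% of $4,013 = $2,006.50. Owner pays $2,006.50; OOP now $5,341.50. Insurer: $4,013 − $2,006.50 = $2,006.50.
Bill 4, $7,800: 50% coinsurance on $7,800 = $3,900. That would push OOP to $9,241.50, over the $7,050 cap, so owner pays $7,050 − $5,341.50 = $1,708.50. Plan pays $7,800 − $1,708.50 = $6,091.50.

$6,091.50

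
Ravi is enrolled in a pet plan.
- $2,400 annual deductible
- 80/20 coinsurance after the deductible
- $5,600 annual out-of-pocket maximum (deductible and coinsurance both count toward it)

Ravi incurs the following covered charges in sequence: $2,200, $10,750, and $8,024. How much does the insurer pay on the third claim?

$6,934

Claim 1 ($2,200): fully absorbed by the deductible. Cost to owner: $2,200. OOP to date $2,200. Insurer: $2,200 − $2,200 = $0.
Claim 2 ($10,750): $200 finishes the deductible; $10,550 goes to coinsurance; owner's 20% is $2,110. Owner owes $2,310 (running OOP $4,510). Insurer: $10,750 − $2,310 = $8,440.
Claim 3 ($8,024): deductible already satisfied, so owner's share is 20% × $8,024 = $1,604.80. OOP would hit $6,114.80 > $5,600, so the cap limits the owner to $5,600 − $4,510 = $1,090. Plan pays $8,024 − $1,090 = $6,934.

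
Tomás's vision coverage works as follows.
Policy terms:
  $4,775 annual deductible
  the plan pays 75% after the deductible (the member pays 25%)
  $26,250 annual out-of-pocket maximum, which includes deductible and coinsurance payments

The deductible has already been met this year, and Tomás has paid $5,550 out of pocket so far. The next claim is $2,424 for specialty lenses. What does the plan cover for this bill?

$1,818

With the deductible met, the entire $2,424 is subject to coinsurance.
Member's 25% share of $2,424 is $606.
Total out-of-pocket so far would be $5,550 + $606 = $6,156, below the $26,250 cap — no reduction.
The insurer covers the remainder: $2,424 − $606 = $1,818.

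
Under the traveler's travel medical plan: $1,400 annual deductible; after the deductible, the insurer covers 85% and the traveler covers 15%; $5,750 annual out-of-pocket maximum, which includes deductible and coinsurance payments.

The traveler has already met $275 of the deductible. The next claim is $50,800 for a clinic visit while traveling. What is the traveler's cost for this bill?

$275 of the $1,400 deductible is already met, leaving $1,125.
That leaves $50,800 − $1,125 = $49,675 for coinsurance.
Coinsurance: $49,675 × 15% = $7,451.25.
That puts the traveler's cost at $1,125 + $7,451.25 = $8,576.25 before any cap.
Year-to-date out-of-pocket would reach $275 + $8,576.25 = $8,851.25, above the $5,750 maximum, so the traveler pays only $5,750 − $275 = $5,475.

$5,475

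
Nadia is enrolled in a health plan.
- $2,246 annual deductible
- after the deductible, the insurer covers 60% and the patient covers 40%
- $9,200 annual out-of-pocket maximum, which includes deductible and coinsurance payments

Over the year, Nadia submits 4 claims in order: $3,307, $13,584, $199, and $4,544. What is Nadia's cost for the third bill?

Claim 1 ($3,307): $2,246 to deductible, leaving $1,061; 40% of $1,061 = $424.40. Patient owes $2,670.40 (running OOP $2,670.40).
Claim 2 ($13,584): deductible met; 40% of $13,584 = $5,433.60. Cost to patient: $5,433.60. OOP to date $8,104.
Claim 3 ($199): deductible already satisfied, so patient's share is 40% × $199 = $79.60. Patient pays $79.60; OOP now $8,183.60.

$79.60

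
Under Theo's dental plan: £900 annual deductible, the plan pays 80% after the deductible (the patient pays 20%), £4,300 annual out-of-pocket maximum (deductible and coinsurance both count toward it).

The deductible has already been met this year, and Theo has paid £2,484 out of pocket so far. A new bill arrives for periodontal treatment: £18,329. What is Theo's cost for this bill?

With the deductible met, the entire £18,329 is subject to coinsurance.
Coinsurance: £18,329 × 20% = £3,665.80.
That would bring total out-of-pocket to £6,149.80, past the £4,300 cap. The patient is capped at £4,300 − £2,484 = £1,816 on this claim.

£1,816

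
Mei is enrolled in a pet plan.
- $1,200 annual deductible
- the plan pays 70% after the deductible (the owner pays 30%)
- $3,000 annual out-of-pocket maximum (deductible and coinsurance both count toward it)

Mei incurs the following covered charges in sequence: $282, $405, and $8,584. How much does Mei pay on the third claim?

$2,313

Claim 1 ($282): fully absorbed by the deductible. Owner pays $282; OOP now $282.
Claim 2 ($405): fully absorbed by the deductible. Owner owes $405 (running OOP $687).
Claim 3 ($8,584): $513 to deductible, leaving $8,071; owner's 30% is $2,421.30. Claim cost before the cap: $513 + $2,421.30 = $2,934.30. That would push OOP to $3,621.30, over the $3,000 cap, so owner pays $3,000 − $687 = $2,313.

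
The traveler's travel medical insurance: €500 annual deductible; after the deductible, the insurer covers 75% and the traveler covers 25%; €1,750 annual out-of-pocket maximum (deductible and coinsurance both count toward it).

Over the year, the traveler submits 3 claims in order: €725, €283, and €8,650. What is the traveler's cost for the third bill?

€1,123

#1 (€725): €500 finishes the deductible; €225 goes to coinsurance; 25% of €225 = €56.25. Traveler pays €556.25; OOP now €556.25.
#2 (€283): deductible already satisfied, so traveler's share is 25% × €283 = €70.75. Traveler pays €70.75; OOP now €627.
#3 (€8,650): deductible already satisfied, so traveler's share is 25% × €8,650 = €2,162.50. Adding that to €627 gives €2,789.50, past the €1,750 cap; traveler pays only €1,750 − €627 = €1,123.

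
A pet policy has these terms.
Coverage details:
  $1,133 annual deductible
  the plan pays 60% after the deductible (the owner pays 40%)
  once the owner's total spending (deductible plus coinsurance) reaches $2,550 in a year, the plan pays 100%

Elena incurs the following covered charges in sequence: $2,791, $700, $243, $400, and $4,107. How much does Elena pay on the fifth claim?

$216.60

Claim 1 — $2,791: $1,133 to deductible, leaving $1,658; coinsurance $1,658 × 40% = $663.20. Cost to owner: $1,796.20. OOP to date $1,796.20.
Claim 2 — $700: deductible met; 40% of $700 = $280. Cost to owner: $280. OOP to date $2,076.20.
Claim 3 — $243: deductible met; 40% of $243 = $97.20. Owner pays $97.20; OOP now $2,173.40.
Claim 4 — $400: deductible already satisfied, so owner's share is 40% × $400 = $160. Owner pays $160; OOP now $2,333.40.
Claim 5 — $4,107: deductible met; 40% of $4,107 = $1,642.80. OOP would hit $3,976.20 > $2,550, so the cap limits the owner to $2,550 − $2,333.40 = $216.60.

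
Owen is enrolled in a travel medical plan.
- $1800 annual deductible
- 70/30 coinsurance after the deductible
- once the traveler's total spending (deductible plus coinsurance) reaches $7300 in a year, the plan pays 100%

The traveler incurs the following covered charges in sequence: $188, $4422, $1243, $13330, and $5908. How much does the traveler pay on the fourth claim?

$3999

Claim 1 — $188: fully absorbed by the deductible. Cost to traveler: $188. OOP to date $188.
Claim 2 — $4422: deductible takes $1612, $2810 remains; 30% of $2810 = $843. Cost to traveler: $2455. OOP to date $2643.
Claim 3 — $1243: 30% coinsurance on $1243 = $372.90. Traveler pays $372.90; OOP now $3015.90.
Claim 4 — $13330: deductible met; 30% of $13330 = $3999. Traveler owes $3999 (running OOP $7014.90).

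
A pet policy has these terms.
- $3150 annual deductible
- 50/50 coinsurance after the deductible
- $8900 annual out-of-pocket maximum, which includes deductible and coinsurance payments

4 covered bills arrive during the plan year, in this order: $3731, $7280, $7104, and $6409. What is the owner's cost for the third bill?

$1819.50

Claim 1 ($3731): $3150 finishes the deductible; $581 goes to coinsurance; 50% of $581 = $290.50. Owner pays $3440.50; OOP now $3440.50.
Claim 2 ($7280): deductible already satisfied, so owner's share is 50% × $7280 = $3640. Owner pays $3640; OOP now $7080.50.
Claim 3 ($7104): 50% coinsurance on $7104 = $3552. Adding that to $7080.50 gives $10632.50, past the $8900 cap; owner pays only $8900 − $7080.50 = $1819.50.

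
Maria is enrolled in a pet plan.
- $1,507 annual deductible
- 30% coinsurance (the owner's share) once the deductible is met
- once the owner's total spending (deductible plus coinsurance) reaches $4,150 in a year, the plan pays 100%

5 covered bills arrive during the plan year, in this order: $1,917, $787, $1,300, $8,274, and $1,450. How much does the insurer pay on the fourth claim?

$6,380.10

Bill 1, $1,917: $1,507 to deductible, leaving $410; coinsurance $410 × 30% = $123. Cost to owner: $1,630. OOP to date $1,630. Plan pays $1,917 − $1,630 = $287.
Bill 2, $787: deductible already satisfied, so owner's share is 30% × $787 = $236.10. Owner pays $236.10; OOP now $1,866.10. Plan pays $787 − $236.10 = $550.90.
Bill 3, $1,300: deductible met; 30% of $1,300 = $390. Owner owes $390 (running OOP $2,256.10). Insurer: $1,300 − $390 = $910.
Bill 4, $8,274: 30% coinsurance on $8,274 = $2,482.20. Adding that to $2,256.10 gives $4,738.30, past the $4,150 cap; owner pays only $4,150 − $2,256.10 = $1,893.90. Insurer: $8,274 − $1,893.90 = $6,380.10.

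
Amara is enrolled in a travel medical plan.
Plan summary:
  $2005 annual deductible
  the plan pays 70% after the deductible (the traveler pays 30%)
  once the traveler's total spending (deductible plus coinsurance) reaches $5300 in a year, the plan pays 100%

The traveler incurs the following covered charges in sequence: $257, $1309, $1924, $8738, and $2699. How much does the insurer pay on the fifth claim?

Claim 1 ($257): all of it applies to the deductible. Traveler owes $257 (running OOP $257). Insurer: $257 − $257 = $0.
Claim 2 ($1309): fully absorbed by the deductible. Cost to traveler: $1309. OOP to date $1566. Plan pays $1309 − $1309 = $0.
Claim 3 ($1924): $439 to deductible, leaving $1485; 30% of $1485 = $445.50. Cost to traveler: $884.50. OOP to date $2450.50. Plan pays $1924 − $884.50 = $1039.50.
Claim 4 ($8738): deductible met; 30% of $8738 = $2621.40. Traveler owes $2621.40 (running OOP $5071.90). Insurer: $8738 − $2621.40 = $6116.60.
Claim 5 ($2699): deductible met; 30% of $2699 = $809.70. OOP would hit $5881.60 > $5300, so the cap limits the traveler to $5300 − $5071.90 = $228.10. Plan pays $2699 − $228.10 = $2470.90.

$2470.90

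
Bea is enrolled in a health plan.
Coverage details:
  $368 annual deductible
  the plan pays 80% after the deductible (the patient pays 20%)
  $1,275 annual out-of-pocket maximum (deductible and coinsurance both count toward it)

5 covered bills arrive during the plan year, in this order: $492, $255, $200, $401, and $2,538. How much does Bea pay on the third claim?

Bill 1, $492: deductible takes $368, $124 remains; 20% of $124 = $24.80. Patient pays $392.80; OOP now $392.80.
Bill 2, $255: 20% coinsurance on $255 = $51. Patient pays $51; OOP now $443.80.
Bill 3, $200: deductible already satisfied, so patient's share is 20% × $200 = $40. Patient owes $40 (running OOP $483.80).

$40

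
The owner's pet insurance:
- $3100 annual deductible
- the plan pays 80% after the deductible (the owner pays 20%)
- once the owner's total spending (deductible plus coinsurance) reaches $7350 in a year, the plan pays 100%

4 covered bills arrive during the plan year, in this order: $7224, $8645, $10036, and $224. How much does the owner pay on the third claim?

$1696.20

#1 ($7224): $3100 finishes the deductible; $4124 goes to coinsurance; coinsurance $4124 × 20% = $824.80. Owner pays $3924.80; OOP now $3924.80.
#2 ($8645): deductible met; 20% of $8645 = $1729. Owner owes $1729 (running OOP $5653.80).
#3 ($10036): deductible met; 20% of $10036 = $2007.20. Adding that to $5653.80 gives $7661, past the $7350 cap; owner pays only $7350 − $5653.80 = $1696.20.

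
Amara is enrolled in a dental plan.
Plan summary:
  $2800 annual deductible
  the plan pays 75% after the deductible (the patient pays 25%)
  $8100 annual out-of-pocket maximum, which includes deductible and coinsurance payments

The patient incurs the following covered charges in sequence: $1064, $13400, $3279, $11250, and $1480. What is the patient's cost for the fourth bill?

#1 ($1064): all of it applies to the deductible. Patient owes $1064 (running OOP $1064).
#2 ($13400): $1736 to deductible, leaving $11664; coinsurance $11664 × 25% = $2916. Cost to patient: $4652. OOP to date $5716.
#3 ($3279): 25% coinsurance on $3279 = $819.75. Patient owes $819.75 (running OOP $6535.75).
#4 ($11250): deductible already satisfied, so patient's share is 25% × $11250 = $2812.50. Adding that to $6535.75 gives $9348.25, past the $8100 cap; patient pays only $8100 − $6535.75 = $1564.25.

$1564.25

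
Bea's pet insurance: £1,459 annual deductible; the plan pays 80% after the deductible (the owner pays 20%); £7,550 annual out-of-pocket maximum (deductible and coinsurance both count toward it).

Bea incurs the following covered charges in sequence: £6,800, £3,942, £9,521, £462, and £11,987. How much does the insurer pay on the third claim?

Claim 1 — £6,800: £1,459 to deductible, leaving £5,341; coinsurance £5,341 × 20% = £1,068.20. Owner pays £2,527.20; OOP now £2,527.20. Insurer: £6,800 − £2,527.20 = £4,272.80.
Claim 2 — £3,942: deductible met; 20% of £3,942 = £788.40. Owner owes £788.40 (running OOP £3,315.60). Plan pays £3,942 − £788.40 = £3,153.60.
Claim 3 — £9,521: 20% coinsurance on £9,521 = £1,904.20. Owner pays £1,904.20; OOP now £5,219.80. Insurer: £9,521 − £1,904.20 = £7,616.80.

£7,616.80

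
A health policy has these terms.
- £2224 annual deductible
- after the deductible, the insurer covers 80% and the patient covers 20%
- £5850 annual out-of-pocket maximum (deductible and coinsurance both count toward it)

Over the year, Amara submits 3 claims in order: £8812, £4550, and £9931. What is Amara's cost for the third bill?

Claim 1 — £8812: deductible takes £2224, £6588 remains; coinsurance £6588 × 20% = £1317.60. Patient owes £3541.60 (running OOP £3541.60).
Claim 2 — £4550: deductible already satisfied, so patient's share is 20% × £4550 = £910. Cost to patient: £910. OOP to date £4451.60.
Claim 3 — £9931: 20% coinsurance on £9931 = £1986.20. OOP would hit £6437.80 > £5850, so the cap limits the patient to £5850 − £4451.60 = £1398.40.

£1398.40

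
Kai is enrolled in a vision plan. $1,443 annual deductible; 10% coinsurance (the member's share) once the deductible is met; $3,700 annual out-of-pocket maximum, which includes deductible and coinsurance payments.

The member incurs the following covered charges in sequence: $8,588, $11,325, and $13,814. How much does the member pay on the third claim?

Claim 1 — $8,588: deductible takes $1,443, $7,145 remains; coinsurance $7,145 × 10% = $714.50. Member pays $2,157.50; OOP now $2,157.50.
Claim 2 — $11,325: deductible met; 10% of $11,325 = $1,132.50. Cost to member: $1,132.50. OOP to date $3,290.
Claim 3 — $13,814: 10% coinsurance on $13,814 = $1,381.40. That would push OOP to $4,671.40, over the $3,700 cap, so member pays $3,700 − $3,290 = $410.

$410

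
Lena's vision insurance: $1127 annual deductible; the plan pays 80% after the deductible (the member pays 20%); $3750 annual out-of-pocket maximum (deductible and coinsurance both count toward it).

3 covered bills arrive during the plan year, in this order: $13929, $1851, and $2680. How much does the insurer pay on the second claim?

$1788.40

Claim 1 ($13929): deductible takes $1127, $12802 remains; coinsurance $12802 × 20% = $2560.40. Member owes $3687.40 (running OOP $3687.40). Plan pays $13929 − $3687.40 = $10241.60.
Claim 2 ($1851): deductible already satisfied, so member's share is 20% × $1851 = $370.20. Adding that to $3687.40 gives $4057.60, past the $3750 cap; member pays only $3750 − $3687.40 = $62.60. Insurer: $1851 − $62.60 = $1788.40.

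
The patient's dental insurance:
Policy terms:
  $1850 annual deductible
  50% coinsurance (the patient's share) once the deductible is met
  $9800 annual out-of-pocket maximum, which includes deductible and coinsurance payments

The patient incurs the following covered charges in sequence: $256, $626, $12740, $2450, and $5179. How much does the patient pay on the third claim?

Claim 1 ($256): entire amount goes to the deductible. Patient owes $256 (running OOP $256).
Claim 2 ($626): entire amount goes to the deductible. Cost to patient: $626. OOP to date $882.
Claim 3 ($12740): $968 to deductible, leaving $11772; 50% of $11772 = $5886. Patient owes $6854 (running OOP $7736).

$6854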